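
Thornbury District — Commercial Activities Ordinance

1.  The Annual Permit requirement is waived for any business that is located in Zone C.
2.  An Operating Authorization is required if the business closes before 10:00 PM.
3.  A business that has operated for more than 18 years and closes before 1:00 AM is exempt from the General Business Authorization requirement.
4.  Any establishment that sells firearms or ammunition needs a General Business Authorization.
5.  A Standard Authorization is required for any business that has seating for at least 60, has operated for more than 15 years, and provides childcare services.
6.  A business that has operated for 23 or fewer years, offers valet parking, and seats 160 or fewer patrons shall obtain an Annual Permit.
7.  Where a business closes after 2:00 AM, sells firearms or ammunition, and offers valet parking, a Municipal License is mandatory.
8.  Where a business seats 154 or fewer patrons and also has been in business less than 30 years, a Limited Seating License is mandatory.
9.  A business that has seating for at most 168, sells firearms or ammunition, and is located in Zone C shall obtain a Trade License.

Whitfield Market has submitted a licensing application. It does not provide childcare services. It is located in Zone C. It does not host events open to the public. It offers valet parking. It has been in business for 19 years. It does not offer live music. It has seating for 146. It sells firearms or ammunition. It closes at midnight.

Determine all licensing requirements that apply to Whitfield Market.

Limited Seating License, Trade License

1. is located in Zone C → exempt from Annual Permit.
2. closes midnight, after 10:00 PM → Operating Authorization not required.
3. years in business 19 > 18; closes midnight, at/before 1:00 AM → exempt from General Business Authorization.
4. sells firearms or ammunition → General Business Authorization required.
5. seating 146 ≥ 60; years in business 19 > 15; does not provide childcare services → Standard Authorization not required.
6. years in business 19 ≤ 23; offers valet parking; seating 146 ≤ 160 → Annual Permit required.
7. closes midnight, at/before 2:00 AM; sells firearms or ammunition; offers valet parking → Municipal License not required.
8. seating 146 ≤ 154; years in business 19 < 30 → Limited Seating License required.
9. seating 146 ≤ 168; sells firearms or ammunition; is located in Zone C → Trade License required.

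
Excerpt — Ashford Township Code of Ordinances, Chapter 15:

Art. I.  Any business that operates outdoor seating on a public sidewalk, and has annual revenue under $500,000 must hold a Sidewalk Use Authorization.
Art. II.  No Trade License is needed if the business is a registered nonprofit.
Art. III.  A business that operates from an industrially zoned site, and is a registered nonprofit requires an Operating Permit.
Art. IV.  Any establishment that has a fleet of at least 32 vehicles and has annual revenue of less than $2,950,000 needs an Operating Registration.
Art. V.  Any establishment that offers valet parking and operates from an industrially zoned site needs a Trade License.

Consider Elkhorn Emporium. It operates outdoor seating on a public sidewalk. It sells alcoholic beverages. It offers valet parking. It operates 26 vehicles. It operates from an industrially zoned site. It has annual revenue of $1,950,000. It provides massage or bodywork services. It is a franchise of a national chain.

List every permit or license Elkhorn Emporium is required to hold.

Art. I. operates outdoor seating on a public sidewalk; revenue $1,950,000 ≥ $500,000 → Sidewalk Use Authorization not required.
Art. II. is a franchise of a national chain (not: is a registered nonprofit) → Trade License exemption does not apply.
Art. III. operates from an industrially zoned site; is a franchise of a national chain (not: is a registered nonprofit) → Operating Permit not required.
Art. IV. vehicles 26 < 32; revenue $1,950,000 < $2,950,000 → Operating Registration not required.
Art. V. offers valet parking; operates from an industrially zoned site → Trade License required.

Trade License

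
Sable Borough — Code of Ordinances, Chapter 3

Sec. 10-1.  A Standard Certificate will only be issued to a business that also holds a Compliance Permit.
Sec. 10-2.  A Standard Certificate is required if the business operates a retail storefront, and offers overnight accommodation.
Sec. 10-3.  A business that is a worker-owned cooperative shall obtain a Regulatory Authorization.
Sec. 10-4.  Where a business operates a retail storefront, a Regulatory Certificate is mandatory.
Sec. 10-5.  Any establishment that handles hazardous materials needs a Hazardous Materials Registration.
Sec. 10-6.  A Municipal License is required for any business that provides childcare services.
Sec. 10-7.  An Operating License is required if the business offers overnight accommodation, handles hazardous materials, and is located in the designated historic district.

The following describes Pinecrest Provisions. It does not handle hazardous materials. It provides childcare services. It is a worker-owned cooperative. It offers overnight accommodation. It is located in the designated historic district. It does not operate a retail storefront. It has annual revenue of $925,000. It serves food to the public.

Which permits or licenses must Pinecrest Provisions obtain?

Sec. 10-1. Standard Certificate is not required → no effect.
Sec. 10-2. does not operate a retail storefront; offers overnight accommodation → Standard Certificate not required.
Sec. 10-3. is a worker-owned cooperative → Regulatory Authorization required.
Sec. 10-4. does not operate a retail storefront → Regulatory Certificate not required.
Sec. 10-5. does not handle hazardous materials → Hazardous Materials Registration not required.
Sec. 10-6. provides childcare services → Municipal License required.
Sec. 10-7. offers overnight accommodation; does not handle hazardous materials; is located in the designated historic district → Operating License not required.

Municipal License, Regulatory Authorization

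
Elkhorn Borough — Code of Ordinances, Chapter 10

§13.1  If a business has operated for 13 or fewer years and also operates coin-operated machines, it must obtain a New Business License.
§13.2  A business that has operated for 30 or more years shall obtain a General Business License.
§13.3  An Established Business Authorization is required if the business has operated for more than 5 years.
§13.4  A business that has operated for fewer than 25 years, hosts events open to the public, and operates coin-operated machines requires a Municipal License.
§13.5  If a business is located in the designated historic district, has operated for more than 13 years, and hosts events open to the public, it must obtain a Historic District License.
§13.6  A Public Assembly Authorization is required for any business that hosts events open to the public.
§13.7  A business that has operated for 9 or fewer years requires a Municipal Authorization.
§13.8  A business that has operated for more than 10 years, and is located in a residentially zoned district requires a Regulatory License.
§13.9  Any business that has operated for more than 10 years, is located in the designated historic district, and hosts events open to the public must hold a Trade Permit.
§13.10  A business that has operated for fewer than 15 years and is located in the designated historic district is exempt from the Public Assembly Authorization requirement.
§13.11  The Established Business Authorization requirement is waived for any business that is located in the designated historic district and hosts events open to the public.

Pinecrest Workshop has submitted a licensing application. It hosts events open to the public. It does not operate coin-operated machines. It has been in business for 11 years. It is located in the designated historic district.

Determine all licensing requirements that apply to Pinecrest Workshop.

Trade Permit

§13.1 years in business 11 ≤ 13; does not operate coin-operated machines → New Business License not required.
§13.2 years in business 11 < 30 → General Business License not required.
§13.3 years in business 11 > 5 → Established Business Authorization required.
§13.4 years in business 11 < 25; hosts events open to the public; does not operate coin-operated machines → Municipal License not required.
§13.5 is located in the designated historic district; years in business 11 ≤ 13; hosts events open to the public → Historic District License not required.
§13.6 hosts events open to the public → Public Assembly Authorization required.
§13.7 years in business 11 > 9 → Municipal Authorization not required.
§13.8 years in business 11 > 10; is located in the designated historic district (not: is located in a residentially zoned district) → Regulatory License not required.
§13.9 years in business 11 > 10; is located in the designated historic district; hosts events open to the public → Trade Permit required.
§13.10 years in business 11 < 15; is located in the designated historic district → exempt from Public Assembly Authorization.
§13.11 is located in the designated historic district; hosts events open to the public → exempt from Established Business Authorization.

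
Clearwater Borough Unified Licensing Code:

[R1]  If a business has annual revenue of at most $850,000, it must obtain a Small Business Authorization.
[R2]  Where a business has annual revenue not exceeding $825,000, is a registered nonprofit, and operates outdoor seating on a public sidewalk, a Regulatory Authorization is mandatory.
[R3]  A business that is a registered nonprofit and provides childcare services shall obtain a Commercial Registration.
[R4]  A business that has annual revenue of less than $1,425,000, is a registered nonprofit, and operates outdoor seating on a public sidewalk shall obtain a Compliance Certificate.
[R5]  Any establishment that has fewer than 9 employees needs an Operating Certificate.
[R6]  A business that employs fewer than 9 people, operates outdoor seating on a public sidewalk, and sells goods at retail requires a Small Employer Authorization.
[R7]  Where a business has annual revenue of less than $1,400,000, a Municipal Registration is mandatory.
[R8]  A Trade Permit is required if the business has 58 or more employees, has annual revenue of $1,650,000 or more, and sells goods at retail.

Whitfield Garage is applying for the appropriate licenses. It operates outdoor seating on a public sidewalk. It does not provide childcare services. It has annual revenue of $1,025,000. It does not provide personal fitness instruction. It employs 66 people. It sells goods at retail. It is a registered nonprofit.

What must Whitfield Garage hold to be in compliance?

[R1] revenue $1,025,000 > $850,000 → Small Business Authorization not required.
[R2] revenue $1,025,000 > $825,000; is a registered nonprofit; operates outdoor seating on a public sidewalk → Regulatory Authorization not required.
[R3] is a registered nonprofit; does not provide childcare services → Commercial Registration not required.
[R4] revenue $1,025,000 < $1,425,000; is a registered nonprofit; operates outdoor seating on a public sidewalk → Compliance Certificate required.
[R5] employees 66 ≥ 9 → Operating Certificate not required.
[R6] employees 66 ≥ 9; operates outdoor seating on a public sidewalk; sells goods at retail → Small Employer Authorization not required.
[R7] revenue $1,025,000 < $1,400,000 → Municipal Registration required.
[R8] employees 66 ≥ 58; revenue $1,025,000 < $1,650,000; sells goods at retail → Trade Permit not required.

Compliance Certificate, Municipal Registration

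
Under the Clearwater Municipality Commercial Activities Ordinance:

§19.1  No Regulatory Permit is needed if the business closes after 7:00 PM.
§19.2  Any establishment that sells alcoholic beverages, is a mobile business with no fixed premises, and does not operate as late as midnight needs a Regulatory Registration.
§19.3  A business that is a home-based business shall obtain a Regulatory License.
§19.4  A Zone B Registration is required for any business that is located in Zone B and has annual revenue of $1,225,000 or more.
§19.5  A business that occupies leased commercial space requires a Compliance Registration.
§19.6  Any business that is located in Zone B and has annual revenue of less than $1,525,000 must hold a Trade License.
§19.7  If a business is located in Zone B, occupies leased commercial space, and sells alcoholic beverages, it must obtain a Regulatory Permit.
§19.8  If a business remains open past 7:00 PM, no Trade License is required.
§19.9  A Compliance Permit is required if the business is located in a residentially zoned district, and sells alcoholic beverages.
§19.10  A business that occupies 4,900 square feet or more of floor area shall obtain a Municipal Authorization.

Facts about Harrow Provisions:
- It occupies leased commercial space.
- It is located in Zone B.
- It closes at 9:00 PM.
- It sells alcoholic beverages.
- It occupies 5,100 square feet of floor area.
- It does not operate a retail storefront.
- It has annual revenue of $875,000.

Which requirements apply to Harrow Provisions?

Compliance Registration, Municipal Authorization

§19.1 closes 9:00 PM, after 7:00 PM → exempt from Regulatory Permit.
§19.2 sells alcoholic beverages; occupies leased commercial space (not: is a mobile business with no fixed premises); closes 9:00 PM, at/before midnight → Regulatory Registration not required.
§19.3 occupies leased commercial space (not: is a home-based business) → Regulatory License not required.
§19.4 is located in Zone B; revenue $875,000 < $1,225,000 → Zone B Registration not required.
§19.5 occupies leased commercial space → Compliance Registration required.
§19.6 is located in Zone B; revenue $875,000 < $1,525,000 → Trade License required.
§19.7 is located in Zone B; occupies leased commercial space; sells alcoholic beverages → Regulatory Permit required.
§19.8 closes 9:00 PM, after 7:00 PM → exempt from Trade License.
§19.9 is located in Zone B (not: is located in a residentially zoned district); sells alcoholic beverages → Compliance Permit not required.
§19.10 floor area 5,100 square feet ≥ 4,900 square feet → Municipal Authorization required.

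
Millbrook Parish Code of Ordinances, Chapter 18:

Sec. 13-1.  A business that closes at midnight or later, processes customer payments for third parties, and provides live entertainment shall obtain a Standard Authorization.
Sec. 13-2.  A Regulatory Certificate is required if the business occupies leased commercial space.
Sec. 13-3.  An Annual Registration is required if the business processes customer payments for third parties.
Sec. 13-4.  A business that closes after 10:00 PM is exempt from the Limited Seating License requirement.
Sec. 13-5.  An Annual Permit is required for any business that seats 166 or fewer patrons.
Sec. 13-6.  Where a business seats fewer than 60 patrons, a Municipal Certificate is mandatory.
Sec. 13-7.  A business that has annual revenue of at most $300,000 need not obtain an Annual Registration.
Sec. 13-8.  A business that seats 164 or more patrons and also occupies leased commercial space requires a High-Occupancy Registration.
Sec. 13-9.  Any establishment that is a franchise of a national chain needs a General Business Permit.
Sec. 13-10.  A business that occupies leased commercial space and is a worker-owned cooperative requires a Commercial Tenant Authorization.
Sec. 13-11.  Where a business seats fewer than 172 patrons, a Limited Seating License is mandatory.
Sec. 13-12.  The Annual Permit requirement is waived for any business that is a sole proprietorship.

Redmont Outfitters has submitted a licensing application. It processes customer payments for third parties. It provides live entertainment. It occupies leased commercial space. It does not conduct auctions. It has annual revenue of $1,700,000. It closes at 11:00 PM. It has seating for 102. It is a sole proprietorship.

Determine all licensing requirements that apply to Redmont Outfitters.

Sec. 13-1. closes 11:00 PM, at/before midnight; processes customer payments for third parties; provides live entertainment → Standard Authorization not required.
Sec. 13-2. occupies leased commercial space → Regulatory Certificate required.
Sec. 13-3. processes customer payments for third parties → Annual Registration required.
Sec. 13-4. closes 11:00 PM, after 10:00 PM → exempt from Limited Seating License.
Sec. 13-5. seating 102 ≤ 166 → Annual Permit required.
Sec. 13-6. seating 102 ≥ 60 → Municipal Certificate not required.
Sec. 13-7. revenue $1,700,000 > $300,000 → Annual Registration exemption does not apply.
Sec. 13-8. seating 102 < 164; occupies leased commercial space → High-Occupancy Registration not required.
Sec. 13-9. is a sole proprietorship (not: is a franchise of a national chain) → General Business Permit not required.
Sec. 13-10. occupies leased commercial space; is a sole proprietorship (not: is a worker-owned cooperative) → Commercial Tenant Authorization not required.
Sec. 13-11. seating 102 < 172 → Limited Seating License required.
Sec. 13-12. is a sole proprietorship → exempt from Annual Permit.

Annual Registration, Regulatory Certificate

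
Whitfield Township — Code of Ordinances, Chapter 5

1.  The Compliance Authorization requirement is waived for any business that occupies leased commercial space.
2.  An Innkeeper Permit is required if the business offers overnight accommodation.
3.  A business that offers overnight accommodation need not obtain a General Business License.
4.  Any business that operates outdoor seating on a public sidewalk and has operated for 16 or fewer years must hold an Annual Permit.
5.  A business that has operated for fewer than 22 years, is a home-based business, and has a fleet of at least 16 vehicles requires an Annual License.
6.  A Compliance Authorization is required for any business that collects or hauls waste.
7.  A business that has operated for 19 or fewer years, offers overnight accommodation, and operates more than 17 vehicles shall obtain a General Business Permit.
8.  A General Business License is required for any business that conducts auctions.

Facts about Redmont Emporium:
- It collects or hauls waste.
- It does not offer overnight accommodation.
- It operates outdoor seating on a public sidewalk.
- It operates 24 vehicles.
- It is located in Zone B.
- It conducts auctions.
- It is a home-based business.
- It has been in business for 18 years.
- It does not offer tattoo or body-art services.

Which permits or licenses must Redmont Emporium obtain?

Annual License, Compliance Authorization, General Business License

1. is a home-based business (not: occupies leased commercial space) → Compliance Authorization exemption does not apply.
2. does not offer overnight accommodation → Innkeeper Permit not required.
3. does not offer overnight accommodation → General Business License exemption does not apply.
4. operates outdoor seating on a public sidewalk; years in business 18 > 16 → Annual Permit not required.
5. years in business 18 < 22; is a home-based business; vehicles 24 ≥ 16 → Annual License required.
6. collects or hauls waste → Compliance Authorization required.
7. years in business 18 ≤ 19; does not offer overnight accommodation; vehicles 24 > 17 → General Business Permit not required.
8. conducts auctions → General Business License required.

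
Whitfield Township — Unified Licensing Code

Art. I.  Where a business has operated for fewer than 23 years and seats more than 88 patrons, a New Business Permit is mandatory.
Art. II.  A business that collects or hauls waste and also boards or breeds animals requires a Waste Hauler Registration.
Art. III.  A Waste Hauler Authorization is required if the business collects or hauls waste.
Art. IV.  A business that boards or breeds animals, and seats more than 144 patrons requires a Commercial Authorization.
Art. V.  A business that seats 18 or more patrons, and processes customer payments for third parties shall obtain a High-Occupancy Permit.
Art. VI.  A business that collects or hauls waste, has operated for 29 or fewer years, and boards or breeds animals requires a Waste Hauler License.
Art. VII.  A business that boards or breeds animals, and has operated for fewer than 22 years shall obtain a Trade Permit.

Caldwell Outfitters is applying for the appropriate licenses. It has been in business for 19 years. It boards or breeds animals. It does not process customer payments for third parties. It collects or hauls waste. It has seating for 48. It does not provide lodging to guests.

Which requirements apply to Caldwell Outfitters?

Art. I. years in business 19 < 23; seating 48 ≤ 88 → New Business Permit not required.
Art. II. collects or hauls waste; boards or breeds animals → Waste Hauler Registration required.
Art. III. collects or hauls waste → Waste Hauler Authorization required.
Art. IV. boards or breeds animals; seating 48 ≤ 144 → Commercial Authorization not required.
Art. V. seating 48 ≥ 18; does not process customer payments for third parties → High-Occupancy Permit not required.
Art. VI. collects or hauls waste; years in business 19 ≤ 29; boards or breeds animals → Waste Hauler License required.
Art. VII. boards or breeds animals; years in business 19 < 22 → Trade Permit required.

Trade Permit, Waste Hauler Authorization, Waste Hauler License, Waste Hauler Registration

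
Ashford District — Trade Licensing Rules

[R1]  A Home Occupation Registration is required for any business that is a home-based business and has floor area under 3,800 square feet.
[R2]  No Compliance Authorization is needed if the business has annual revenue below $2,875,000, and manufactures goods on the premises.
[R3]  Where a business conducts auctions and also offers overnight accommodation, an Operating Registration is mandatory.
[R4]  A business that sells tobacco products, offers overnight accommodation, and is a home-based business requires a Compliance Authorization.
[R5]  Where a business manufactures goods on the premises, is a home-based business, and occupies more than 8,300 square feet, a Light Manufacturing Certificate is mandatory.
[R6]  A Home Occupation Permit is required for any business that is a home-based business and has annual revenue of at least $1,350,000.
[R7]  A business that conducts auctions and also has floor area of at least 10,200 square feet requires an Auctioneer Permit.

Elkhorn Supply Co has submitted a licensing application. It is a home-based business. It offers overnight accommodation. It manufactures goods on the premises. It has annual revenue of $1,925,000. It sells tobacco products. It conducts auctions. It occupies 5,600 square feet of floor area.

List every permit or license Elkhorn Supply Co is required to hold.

Home Occupation Permit, Operating Registration

[R1] is a home-based business; floor area 5,600 square feet ≥ 3,800 square feet → Home Occupation Registration not required.
[R2] revenue $1,925,000 < $2,875,000; manufactures goods on the premises → exempt from Compliance Authorization.
[R3] conducts auctions; offers overnight accommodation → Operating Registration required.
[R4] sells tobacco products; offers overnight accommodation; is a home-based business → Compliance Authorization required.
[R5] manufactures goods on the premises; is a home-based business; floor area 5,600 square feet ≤ 8,300 square feet → Light Manufacturing Certificate not required.
[R6] is a home-based business; revenue $1,925,000 ≥ $1,350,000 → Home Occupation Permit required.
[R7] conducts auctions; floor area 5,600 square feet < 10,200 square feet → Auctioneer Permit not required.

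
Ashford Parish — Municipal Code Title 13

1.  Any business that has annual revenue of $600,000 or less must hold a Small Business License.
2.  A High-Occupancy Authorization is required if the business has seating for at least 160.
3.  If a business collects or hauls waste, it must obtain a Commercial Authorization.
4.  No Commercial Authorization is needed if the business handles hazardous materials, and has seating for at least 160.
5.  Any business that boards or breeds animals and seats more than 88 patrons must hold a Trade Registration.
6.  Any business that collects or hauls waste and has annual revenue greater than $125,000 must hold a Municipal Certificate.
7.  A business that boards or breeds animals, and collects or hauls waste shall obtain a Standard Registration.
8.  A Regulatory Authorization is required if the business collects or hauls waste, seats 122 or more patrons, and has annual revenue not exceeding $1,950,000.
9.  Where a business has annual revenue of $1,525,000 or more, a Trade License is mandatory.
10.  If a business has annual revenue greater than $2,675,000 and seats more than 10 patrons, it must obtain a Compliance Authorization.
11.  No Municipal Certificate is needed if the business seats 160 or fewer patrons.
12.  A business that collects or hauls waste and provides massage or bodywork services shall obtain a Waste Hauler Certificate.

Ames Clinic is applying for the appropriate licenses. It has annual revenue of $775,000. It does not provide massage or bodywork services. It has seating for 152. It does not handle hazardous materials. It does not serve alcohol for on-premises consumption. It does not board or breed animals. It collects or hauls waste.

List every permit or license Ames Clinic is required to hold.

Commercial Authorization, Regulatory Authorization

1. revenue $775,000 > $600,000 → Small Business License not required.
2. seating 152 < 160 → High-Occupancy Authorization not required.
3. collects or hauls waste → Commercial Authorization required.
4. does not handle hazardous materials; seating 152 < 160 → Commercial Authorization exemption does not apply.
5. does not board or breed animals; seating 152 > 88 → Trade Registration not required.
6. collects or hauls waste; revenue $775,000 > $125,000 → Municipal Certificate required.
7. does not board or breed animals; collects or hauls waste → Standard Registration not required.
8. collects or hauls waste; seating 152 ≥ 122; revenue $775,000 ≤ $1,950,000 → Regulatory Authorization required.
9. revenue $775,000 < $1,525,000 → Trade License not required.
10. revenue $775,000 ≤ $2,675,000; seating 152 > 10 → Compliance Authorization not required.
11. seating 152 ≤ 160 → exempt from Municipal Certificate.
12. collects or hauls waste; does not provide massage or bodywork services → Waste Hauler Certificate not required.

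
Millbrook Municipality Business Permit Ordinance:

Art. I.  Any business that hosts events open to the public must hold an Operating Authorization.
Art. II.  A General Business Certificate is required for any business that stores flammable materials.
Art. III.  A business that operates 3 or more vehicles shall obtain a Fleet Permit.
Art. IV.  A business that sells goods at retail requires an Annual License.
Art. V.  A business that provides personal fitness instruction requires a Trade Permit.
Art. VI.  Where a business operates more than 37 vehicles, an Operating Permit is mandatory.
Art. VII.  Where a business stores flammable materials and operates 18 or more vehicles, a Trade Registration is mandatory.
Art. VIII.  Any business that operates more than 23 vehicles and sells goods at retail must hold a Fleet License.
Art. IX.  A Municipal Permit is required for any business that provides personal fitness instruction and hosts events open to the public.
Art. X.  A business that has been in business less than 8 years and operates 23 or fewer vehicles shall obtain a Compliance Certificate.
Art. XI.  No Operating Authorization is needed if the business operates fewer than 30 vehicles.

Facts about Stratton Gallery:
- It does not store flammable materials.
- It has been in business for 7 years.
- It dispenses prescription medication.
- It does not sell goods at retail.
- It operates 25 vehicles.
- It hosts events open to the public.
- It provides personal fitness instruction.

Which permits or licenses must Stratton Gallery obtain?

Art. I. hosts events open to the public → Operating Authorization required.
Art. II. does not store flammable materials → General Business Certificate not required.
Art. III. vehicles 25 ≥ 3 → Fleet Permit required.
Art. IV. does not sell goods at retail → Annual License not required.
Art. V. provides personal fitness instruction → Trade Permit required.
Art. VI. vehicles 25 ≤ 37 → Operating Permit not required.
Art. VII. does not store flammable materials; vehicles 25 ≥ 18 → Trade Registration not required.
Art. VIII. vehicles 25 > 23; does not sell goods at retail → Fleet License not required.
Art. IX. provides personal fitness instruction; hosts events open to the public → Municipal Permit required.
Art. X. years in business 7 < 8; vehicles 25 > 23 → Compliance Certificate not required.
Art. XI. vehicles 25 < 30 → exempt from Operating Authorization.

Fleet Permit, Municipal Permit, Trade Permit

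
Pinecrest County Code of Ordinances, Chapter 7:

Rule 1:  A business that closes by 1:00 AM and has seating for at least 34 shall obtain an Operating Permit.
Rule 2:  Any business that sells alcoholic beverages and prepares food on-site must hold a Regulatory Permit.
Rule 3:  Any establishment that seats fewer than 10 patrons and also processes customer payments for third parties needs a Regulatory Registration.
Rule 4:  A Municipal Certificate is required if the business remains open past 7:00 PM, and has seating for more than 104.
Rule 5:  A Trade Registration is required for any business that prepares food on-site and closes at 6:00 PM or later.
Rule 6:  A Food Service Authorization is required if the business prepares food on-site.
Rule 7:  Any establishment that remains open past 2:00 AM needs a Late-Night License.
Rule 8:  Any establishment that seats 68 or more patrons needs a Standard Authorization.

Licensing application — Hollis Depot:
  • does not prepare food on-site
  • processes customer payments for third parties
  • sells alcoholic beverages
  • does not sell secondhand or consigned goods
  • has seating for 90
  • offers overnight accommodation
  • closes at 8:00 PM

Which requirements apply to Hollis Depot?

Operating Permit, Standard Authorization

Rule 1: closes 8:00 PM, at/before 1:00 AM; seating 90 ≥ 34 → Operating Permit required.
Rule 2: sells alcoholic beverages; does not prepare food on-site → Regulatory Permit not required.
Rule 3: seating 90 ≥ 10; processes customer payments for third parties → Regulatory Registration not required.
Rule 4: closes 8:00 PM, after 7:00 PM; seating 90 ≤ 104 → Municipal Certificate not required.
Rule 5: does not prepare food on-site; closes 8:00 PM, after 6:00 PM → Trade Registration not required.
Rule 6: does not prepare food on-site → Food Service Authorization not required.
Rule 7: closes 8:00 PM, at/before 2:00 AM → Late-Night License not required.
Rule 8: seating 90 ≥ 68 → Standard Authorization required.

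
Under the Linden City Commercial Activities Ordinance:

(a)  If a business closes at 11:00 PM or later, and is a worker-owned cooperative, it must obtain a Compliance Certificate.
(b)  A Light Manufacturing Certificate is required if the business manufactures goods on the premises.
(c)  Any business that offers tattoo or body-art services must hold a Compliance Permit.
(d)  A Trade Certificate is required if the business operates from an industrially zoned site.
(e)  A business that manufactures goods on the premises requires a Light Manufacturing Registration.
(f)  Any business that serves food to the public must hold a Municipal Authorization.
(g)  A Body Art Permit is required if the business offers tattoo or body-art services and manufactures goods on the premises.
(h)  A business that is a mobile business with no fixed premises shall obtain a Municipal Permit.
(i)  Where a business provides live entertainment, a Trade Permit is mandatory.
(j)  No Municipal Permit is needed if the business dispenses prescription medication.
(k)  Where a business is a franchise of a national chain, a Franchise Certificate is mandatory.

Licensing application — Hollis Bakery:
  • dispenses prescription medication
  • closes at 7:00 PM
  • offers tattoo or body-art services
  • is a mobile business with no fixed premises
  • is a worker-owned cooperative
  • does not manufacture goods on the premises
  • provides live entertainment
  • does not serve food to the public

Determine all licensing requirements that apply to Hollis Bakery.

Compliance Permit, Trade Permit

(a) closes 7:00 PM, at/before 11:00 PM; is a worker-owned cooperative → Compliance Certificate not required.
(b) does not manufacture goods on the premises → Light Manufacturing Certificate not required.
(c) offers tattoo or body-art services → Compliance Permit required.
(d) is a mobile business with no fixed premises (not: operates from an industrially zoned site) → Trade Certificate not required.
(e) does not manufacture goods on the premises → Light Manufacturing Registration not required.
(f) does not serve food to the public → Municipal Authorization not required.
(g) offers tattoo or body-art services; does not manufacture goods on the premises → Body Art Permit not required.
(h) is a mobile business with no fixed premises → Municipal Permit required.
(i) provides live entertainment → Trade Permit required.
(j) dispenses prescription medication → exempt from Municipal Permit.
(k) is a worker-owned cooperative (not: is a franchise of a national chain) → Franchise Certificate not required.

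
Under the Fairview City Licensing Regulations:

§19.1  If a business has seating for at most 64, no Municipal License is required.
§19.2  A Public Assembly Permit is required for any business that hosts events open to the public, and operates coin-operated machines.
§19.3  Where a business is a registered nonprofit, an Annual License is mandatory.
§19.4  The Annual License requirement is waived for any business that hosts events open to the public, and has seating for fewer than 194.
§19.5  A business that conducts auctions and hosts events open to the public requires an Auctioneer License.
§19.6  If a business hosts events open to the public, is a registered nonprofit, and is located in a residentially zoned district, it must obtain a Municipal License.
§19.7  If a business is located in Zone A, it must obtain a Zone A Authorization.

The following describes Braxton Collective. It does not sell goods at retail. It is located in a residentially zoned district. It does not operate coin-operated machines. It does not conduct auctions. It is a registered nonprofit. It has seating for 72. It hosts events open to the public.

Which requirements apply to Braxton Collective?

Municipal License

§19.1 seating 72 > 64 → Municipal License exemption does not apply.
§19.2 hosts events open to the public; does not operate coin-operated machines → Public Assembly Permit not required.
§19.3 is a registered nonprofit → Annual License required.
§19.4 hosts events open to the public; seating 72 < 194 → exempt from Annual License.
§19.5 does not conduct auctions; hosts events open to the public → Auctioneer License not required.
§19.6 hosts events open to the public; is a registered nonprofit; is located in a residentially zoned district → Municipal License required.
§19.7 is located in a residentially zoned district (not: is located in Zone A) → Zone A Authorization not required.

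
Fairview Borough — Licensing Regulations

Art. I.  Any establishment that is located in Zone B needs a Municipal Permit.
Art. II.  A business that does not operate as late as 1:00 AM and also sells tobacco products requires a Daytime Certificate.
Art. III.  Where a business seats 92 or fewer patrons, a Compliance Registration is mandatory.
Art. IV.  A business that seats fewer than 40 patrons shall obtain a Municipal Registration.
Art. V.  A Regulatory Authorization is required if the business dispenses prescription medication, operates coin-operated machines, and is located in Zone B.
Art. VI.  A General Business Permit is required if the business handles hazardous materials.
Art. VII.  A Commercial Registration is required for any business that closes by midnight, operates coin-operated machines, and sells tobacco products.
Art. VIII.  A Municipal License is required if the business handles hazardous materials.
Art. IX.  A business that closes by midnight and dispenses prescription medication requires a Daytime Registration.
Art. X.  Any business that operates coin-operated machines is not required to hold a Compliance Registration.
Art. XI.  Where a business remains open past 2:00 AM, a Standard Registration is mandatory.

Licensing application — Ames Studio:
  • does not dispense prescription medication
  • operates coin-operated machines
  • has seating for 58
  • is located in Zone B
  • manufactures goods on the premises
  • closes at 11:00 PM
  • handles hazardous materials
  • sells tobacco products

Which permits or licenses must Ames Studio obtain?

Commercial Registration, Daytime Certificate, General Business Permit, Municipal License, Municipal Permit

Art. I. is located in Zone B → Municipal Permit required.
Art. II. closes 11:00 PM, at/before 1:00 AM; sells tobacco products → Daytime Certificate required.
Art. III. seating 58 ≤ 92 → Compliance Registration required.
Art. IV. seating 58 ≥ 40 → Municipal Registration not required.
Art. V. does not dispense prescription medication; operates coin-operated machines; is located in Zone B → Regulatory Authorization not required.
Art. VI. handles hazardous materials → General Business Permit required.
Art. VII. closes 11:00 PM, at/before midnight; operates coin-operated machines; sells tobacco products → Commercial Registration required.
Art. VIII. handles hazardous materials → Municipal License required.
Art. IX. closes 11:00 PM, at/before midnight; does not dispense prescription medication → Daytime Registration not required.
Art. X. operates coin-operated machines → exempt from Compliance Registration.
Art. XI. closes 11:00 PM, at/before 2:00 AM → Standard Registration not required.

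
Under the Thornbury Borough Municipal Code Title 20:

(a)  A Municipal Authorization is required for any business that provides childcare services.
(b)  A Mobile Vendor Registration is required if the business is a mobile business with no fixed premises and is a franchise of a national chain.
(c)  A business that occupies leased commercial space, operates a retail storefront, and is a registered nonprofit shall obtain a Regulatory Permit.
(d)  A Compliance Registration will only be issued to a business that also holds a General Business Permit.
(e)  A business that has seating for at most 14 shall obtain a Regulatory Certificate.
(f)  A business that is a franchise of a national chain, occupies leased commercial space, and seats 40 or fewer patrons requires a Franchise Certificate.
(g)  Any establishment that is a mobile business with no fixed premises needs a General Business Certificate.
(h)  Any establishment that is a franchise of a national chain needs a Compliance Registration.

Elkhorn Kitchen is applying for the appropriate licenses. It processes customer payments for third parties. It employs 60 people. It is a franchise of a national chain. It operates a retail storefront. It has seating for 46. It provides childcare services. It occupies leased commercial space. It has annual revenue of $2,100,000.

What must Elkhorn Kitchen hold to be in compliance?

(a) provides childcare services → Municipal Authorization required.
(b) occupies leased commercial space (not: is a mobile business with no fixed premises); is a franchise of a national chain → Mobile Vendor Registration not required.
(c) occupies leased commercial space; operates a retail storefront; is a franchise of a national chain (not: is a registered nonprofit) → Regulatory Permit not required.
(d) Compliance Registration is required → General Business Permit also required.
(e) seating 46 > 14 → Regulatory Certificate not required.
(f) is a franchise of a national chain; occupies leased commercial space; seating 46 > 40 → Franchise Certificate not required.
(g) occupies leased commercial space (not: is a mobile business with no fixed premises) → General Business Certificate not required.
(h) is a franchise of a national chain → Compliance Registration required.

Compliance Registration, General Business Permit, Municipal Authorization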